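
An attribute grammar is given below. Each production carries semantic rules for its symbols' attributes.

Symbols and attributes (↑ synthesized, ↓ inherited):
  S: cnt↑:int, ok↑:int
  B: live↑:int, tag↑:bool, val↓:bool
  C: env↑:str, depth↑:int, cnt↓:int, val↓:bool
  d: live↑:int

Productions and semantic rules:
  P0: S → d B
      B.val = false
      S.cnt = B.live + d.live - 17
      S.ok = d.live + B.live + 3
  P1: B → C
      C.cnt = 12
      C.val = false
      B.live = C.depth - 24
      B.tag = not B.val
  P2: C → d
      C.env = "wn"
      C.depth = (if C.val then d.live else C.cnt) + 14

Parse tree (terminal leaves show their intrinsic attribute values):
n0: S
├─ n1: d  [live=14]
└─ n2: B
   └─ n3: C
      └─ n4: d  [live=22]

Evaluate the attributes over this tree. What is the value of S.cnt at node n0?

-1

1. n1.live = 14  [terminal]
2. n2.val = false  [false]
3. n3.cnt = 12  [12]
4. n3.val = false  [false]
5. n4.live = 22  [terminal]
6. n3.env = "wn"  ["wn"]
7. n3.depth = 26  [(if C.val then d.live else C.cnt) + 14]
8. n2.live = 2  [C.depth - 24]
9. n2.tag = true  [not B.val]
10. n0.cnt = -1  [B.live + d.live - 17]
11. n0.ok = 19  [d.live + B.live + 3]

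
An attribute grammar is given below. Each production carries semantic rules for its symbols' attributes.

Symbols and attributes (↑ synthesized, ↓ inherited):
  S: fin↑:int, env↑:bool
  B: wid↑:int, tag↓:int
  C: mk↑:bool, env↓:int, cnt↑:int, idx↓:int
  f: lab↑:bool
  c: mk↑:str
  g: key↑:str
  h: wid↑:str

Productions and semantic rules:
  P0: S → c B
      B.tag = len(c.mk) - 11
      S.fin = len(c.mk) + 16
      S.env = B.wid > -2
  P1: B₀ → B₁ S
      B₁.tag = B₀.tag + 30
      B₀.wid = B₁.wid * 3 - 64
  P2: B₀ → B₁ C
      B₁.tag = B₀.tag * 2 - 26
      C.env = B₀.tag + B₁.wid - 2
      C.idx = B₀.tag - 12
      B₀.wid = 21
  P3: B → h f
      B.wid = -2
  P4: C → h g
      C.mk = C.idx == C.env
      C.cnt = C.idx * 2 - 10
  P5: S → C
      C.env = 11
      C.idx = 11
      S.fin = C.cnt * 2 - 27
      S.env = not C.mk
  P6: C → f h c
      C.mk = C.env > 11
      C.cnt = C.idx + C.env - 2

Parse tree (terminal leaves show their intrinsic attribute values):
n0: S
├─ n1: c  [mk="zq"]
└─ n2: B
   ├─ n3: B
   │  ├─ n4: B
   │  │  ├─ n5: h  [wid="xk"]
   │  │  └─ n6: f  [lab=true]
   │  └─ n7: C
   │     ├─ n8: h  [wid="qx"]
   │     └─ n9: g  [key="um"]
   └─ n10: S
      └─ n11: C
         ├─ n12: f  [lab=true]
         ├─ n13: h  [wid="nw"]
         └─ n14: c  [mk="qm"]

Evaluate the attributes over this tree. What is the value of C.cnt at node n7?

1. n1.mk = "zq"  [terminal]
2. n2.tag = -9  [len(c.mk) - 11]
3. n3.tag = 21  [B₀.tag + 30]
4. n4.tag = 16  [B₀.tag * 2 - 26]
5. n5.wid = "xk"  [terminal]
6. n6.lab = true  [terminal]
7. n4.wid = -2  [-2]
8. n7.env = 17  [B₀.tag + B₁.wid - 2]
9. n7.idx = 9  [B₀.tag - 12]
10. n8.wid = "qx"  [terminal]
11. n9.key = "um"  [terminal]
12. n7.mk = false  [C.idx == C.env]
13. n7.cnt = 8  [C.idx * 2 - 10]
14. n3.wid = 21  [21]
15. n11.env = 11  [11]
16. n11.idx = 11  [11]
17. n12.lab = true  [terminal]
18. n13.wid = "nw"  [terminal]
19. n14.mk = "qm"  [terminal]
20. n11.mk = false  [C.env > 11]
21. n11.cnt = 20  [C.idx + C.env - 2]
22. n10.fin = 13  [C.cnt * 2 - 27]
23. n10.env = true  [not C.mk]
24. n2.wid = -1  [B₁.wid * 3 - 64]
25. n0.fin = 18  [len(c.mk) + 16]
26. n0.env = true  [B.wid > -2]

8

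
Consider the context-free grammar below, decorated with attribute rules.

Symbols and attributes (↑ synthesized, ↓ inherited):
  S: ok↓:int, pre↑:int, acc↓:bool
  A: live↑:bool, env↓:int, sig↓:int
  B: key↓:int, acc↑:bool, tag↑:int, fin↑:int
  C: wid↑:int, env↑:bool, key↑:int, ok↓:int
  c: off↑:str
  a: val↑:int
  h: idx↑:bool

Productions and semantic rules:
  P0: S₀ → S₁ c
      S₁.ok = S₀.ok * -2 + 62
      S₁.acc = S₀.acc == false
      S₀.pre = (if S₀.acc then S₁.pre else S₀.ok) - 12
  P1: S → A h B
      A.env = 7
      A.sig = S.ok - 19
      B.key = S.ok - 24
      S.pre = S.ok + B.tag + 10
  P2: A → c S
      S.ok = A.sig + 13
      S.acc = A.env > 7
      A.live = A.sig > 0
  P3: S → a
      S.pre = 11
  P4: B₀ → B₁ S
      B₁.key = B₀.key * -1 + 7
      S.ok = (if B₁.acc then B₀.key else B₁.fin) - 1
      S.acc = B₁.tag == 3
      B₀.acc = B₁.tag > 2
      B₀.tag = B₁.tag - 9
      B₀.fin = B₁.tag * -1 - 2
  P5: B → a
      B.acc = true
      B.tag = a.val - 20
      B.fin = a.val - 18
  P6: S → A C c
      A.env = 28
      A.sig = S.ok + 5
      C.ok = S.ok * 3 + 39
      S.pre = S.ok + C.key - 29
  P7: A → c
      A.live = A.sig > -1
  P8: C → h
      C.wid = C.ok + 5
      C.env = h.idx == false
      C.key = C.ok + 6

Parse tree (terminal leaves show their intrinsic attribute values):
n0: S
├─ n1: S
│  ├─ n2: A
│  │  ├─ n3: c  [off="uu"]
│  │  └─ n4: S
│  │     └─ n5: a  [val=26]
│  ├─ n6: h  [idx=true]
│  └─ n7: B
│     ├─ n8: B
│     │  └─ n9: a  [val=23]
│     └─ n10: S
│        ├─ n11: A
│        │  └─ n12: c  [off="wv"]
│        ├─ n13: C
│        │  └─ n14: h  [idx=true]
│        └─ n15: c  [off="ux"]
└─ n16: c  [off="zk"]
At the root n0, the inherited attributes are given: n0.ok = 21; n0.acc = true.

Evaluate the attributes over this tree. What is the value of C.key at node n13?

1. n0.ok = 21  [given at root]
2. n0.acc = true  [given at root]
3. n1.ok = 20  [S₀.ok * -2 + 62]
4. n1.acc = false  [S₀.acc == false]
5. n2.env = 7  [7]
6. n2.sig = 1  [S.ok - 19]
7. n3.off = "uu"  [terminal]
8. n4.ok = 14  [A.sig + 13]
9. n4.acc = false  [A.env > 7]
10. n5.val = 26  [terminal]
11. n4.pre = 11  [11]
12. n2.live = true  [A.sig > 0]
13. n6.idx = true  [terminal]
14. n7.key = -4  [S.ok - 24]
15. n8.key = 11  [B₀.key * -1 + 7]
16. n9.val = 23  [terminal]
17. n8.acc = true  [true]
18. n8.tag = 3  [a.val - 20]
19. n8.fin = 5  [a.val - 18]
20. n10.ok = -5  [(if B₁.acc then B₀.key else B₁.fin) - 1]
21. n10.acc = true  [B₁.tag == 3]
22. n11.env = 28  [28]
23. n11.sig = 0  [S.ok + 5]
24. n12.off = "wv"  [terminal]
25. n11.live = true  [A.sig > -1]
26. n13.ok = 24  [S.ok * 3 + 39]
27. n14.idx = true  [terminal]
28. n13.wid = 29  [C.ok + 5]
29. n13.env = false  [h.idx == false]
30. n13.key = 30  [C.ok + 6]
31. n15.off = "ux"  [terminal]
32. n10.pre = -4  [S.ok + C.key - 29]
33. n7.acc = true  [B₁.tag > 2]
34. n7.tag = -6  [B₁.tag - 9]
35. n7.fin = -5  [B₁.tag * -1 - 2]
36. n1.pre = 24  [S.ok + B.tag + 10]
37. n16.off = "zk"  [terminal]
38. n0.pre = 12  [(if S₀.acc then S₁.pre else S₀.ok) - 12]

30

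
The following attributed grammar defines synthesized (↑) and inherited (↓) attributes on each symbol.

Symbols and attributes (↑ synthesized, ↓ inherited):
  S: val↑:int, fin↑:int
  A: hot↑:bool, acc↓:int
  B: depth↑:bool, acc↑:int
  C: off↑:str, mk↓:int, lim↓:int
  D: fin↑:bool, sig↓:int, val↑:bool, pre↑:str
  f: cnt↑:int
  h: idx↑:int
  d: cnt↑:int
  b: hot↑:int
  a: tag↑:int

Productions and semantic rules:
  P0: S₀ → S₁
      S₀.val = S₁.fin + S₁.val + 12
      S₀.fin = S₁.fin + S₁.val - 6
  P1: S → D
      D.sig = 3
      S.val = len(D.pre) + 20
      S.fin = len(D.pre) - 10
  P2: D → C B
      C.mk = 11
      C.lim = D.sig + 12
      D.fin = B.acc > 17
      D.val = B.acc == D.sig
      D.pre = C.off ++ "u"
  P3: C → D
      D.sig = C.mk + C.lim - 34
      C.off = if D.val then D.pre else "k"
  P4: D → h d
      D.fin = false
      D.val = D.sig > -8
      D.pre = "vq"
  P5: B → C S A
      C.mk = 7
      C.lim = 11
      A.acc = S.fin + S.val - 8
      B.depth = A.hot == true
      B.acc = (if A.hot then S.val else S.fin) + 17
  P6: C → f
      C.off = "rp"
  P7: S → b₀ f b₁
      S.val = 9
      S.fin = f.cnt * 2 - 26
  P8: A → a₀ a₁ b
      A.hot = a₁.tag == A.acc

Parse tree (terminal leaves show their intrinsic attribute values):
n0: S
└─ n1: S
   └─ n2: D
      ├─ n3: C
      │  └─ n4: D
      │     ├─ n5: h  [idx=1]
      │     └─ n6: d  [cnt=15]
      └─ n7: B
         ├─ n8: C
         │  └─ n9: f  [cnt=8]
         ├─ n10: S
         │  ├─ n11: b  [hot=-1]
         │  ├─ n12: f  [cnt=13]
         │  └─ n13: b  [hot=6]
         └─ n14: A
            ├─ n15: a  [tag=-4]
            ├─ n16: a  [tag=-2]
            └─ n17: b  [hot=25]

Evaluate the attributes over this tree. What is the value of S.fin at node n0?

8

1. n2.sig = 3  [3]
2. n3.mk = 11  [11]
3. n3.lim = 15  [D.sig + 12]
4. n4.sig = -8  [C.mk + C.lim - 34]
5. n5.idx = 1  [terminal]
6. n6.cnt = 15  [terminal]
7. n4.fin = false  [false]
8. n4.val = false  [D.sig > -8]
9. n4.pre = "vq"  ["vq"]
10. n3.off = "k"  [if D.val then D.pre else "k"]
11. n8.mk = 7  [7]
12. n8.lim = 11  [11]
13. n9.cnt = 8  [terminal]
14. n8.off = "rp"  ["rp"]
15. n11.hot = -1  [terminal]
16. n12.cnt = 13  [terminal]
17. n13.hot = 6  [terminal]
18. n10.val = 9  [9]
19. n10.fin = 0  [f.cnt * 2 - 26]
20. n14.acc = 1  [S.fin + S.val - 8]
21. n15.tag = -4  [terminal]
22. n16.tag = -2  [terminal]
23. n17.hot = 25  [terminal]
24. n14.hot = false  [a₁.tag == A.acc]
25. n7.depth = false  [A.hot == true]
26. n7.acc = 17  [(if A.hot then S.val else S.fin) + 17]
27. n2.fin = false  [B.acc > 17]
28. n2.val = false  [B.acc == D.sig]
29. n2.pre = "ku"  [C.off ++ "u"]
30. n1.val = 22  [len(D.pre) + 20]
31. n1.fin = -8  [len(D.pre) - 10]
32. n0.val = 26  [S₁.fin + S₁.val + 12]
33. n0.fin = 8  [S₁.fin + S₁.val - 6]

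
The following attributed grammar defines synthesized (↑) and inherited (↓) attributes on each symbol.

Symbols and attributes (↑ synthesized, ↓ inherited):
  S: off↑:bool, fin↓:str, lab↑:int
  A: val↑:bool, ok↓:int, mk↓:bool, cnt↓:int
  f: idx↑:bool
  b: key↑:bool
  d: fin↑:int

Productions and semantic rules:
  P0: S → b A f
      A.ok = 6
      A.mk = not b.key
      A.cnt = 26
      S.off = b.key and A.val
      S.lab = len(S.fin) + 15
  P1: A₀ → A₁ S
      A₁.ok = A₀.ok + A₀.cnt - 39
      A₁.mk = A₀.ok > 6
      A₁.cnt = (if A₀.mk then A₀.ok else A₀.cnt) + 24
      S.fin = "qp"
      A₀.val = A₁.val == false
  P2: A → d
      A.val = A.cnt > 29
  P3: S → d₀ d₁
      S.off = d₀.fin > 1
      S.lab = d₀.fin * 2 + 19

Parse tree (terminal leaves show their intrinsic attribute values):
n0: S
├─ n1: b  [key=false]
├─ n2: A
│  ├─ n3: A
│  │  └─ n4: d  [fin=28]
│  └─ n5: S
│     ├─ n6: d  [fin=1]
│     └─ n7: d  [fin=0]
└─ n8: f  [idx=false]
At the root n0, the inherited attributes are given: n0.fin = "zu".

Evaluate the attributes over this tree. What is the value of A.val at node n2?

1. n0.fin = "zu"  [given at root]
2. n1.key = false  [terminal]
3. n2.ok = 6  [6]
4. n2.mk = true  [not b.key]
5. n2.cnt = 26  [26]
6. n3.ok = -7  [A₀.ok + A₀.cnt - 39]
7. n3.mk = false  [A₀.ok > 6]
8. n3.cnt = 30  [(if A₀.mk then A₀.ok else A₀.cnt) + 24]
9. n4.fin = 28  [terminal]
10. n3.val = true  [A.cnt > 29]
11. n5.fin = "qp"  ["qp"]
12. n6.fin = 1  [terminal]
13. n7.fin = 0  [terminal]
14. n5.off = false  [d₀.fin > 1]
15. n5.lab = 21  [d₀.fin * 2 + 19]
16. n2.val = false  [A₁.val == false]
17. n8.idx = false  [terminal]
18. n0.off = false  [b.key and A.val]
19. n0.lab = 17  [len(S.fin) + 15]

false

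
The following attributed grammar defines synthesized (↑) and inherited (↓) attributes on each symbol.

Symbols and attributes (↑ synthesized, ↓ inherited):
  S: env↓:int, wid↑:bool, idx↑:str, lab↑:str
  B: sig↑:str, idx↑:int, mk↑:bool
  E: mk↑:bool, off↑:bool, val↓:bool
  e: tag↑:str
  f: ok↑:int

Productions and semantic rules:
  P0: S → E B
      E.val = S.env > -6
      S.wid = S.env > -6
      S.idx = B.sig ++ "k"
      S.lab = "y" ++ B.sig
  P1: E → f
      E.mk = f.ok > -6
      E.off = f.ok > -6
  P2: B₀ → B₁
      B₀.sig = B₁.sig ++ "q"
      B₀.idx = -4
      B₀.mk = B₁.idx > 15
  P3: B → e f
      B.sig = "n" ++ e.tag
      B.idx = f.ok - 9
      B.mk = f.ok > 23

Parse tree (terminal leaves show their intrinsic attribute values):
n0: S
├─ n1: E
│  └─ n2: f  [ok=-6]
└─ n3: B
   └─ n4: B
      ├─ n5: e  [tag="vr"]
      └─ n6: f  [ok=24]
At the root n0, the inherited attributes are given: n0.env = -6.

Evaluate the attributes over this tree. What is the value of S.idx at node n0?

1. n0.env = -6  [given at root]
2. n1.val = false  [S.env > -6]
3. n2.ok = -6  [terminal]
4. n1.mk = false  [f.ok > -6]
5. n1.off = false  [f.ok > -6]
6. n5.tag = "vr"  [terminal]
7. n6.ok = 24  [terminal]
8. n4.sig = "nvr"  ["n" ++ e.tag]
9. n4.idx = 15  [f.ok - 9]
10. n4.mk = true  [f.ok > 23]
11. n3.sig = "nvrq"  [B₁.sig ++ "q"]
12. n3.idx = -4  [-4]
13. n3.mk = false  [B₁.idx > 15]
14. n0.wid = false  [S.env > -6]
15. n0.idx = "nvrqk"  [B.sig ++ "k"]
16. n0.lab = "ynvrq"  ["y" ++ B.sig]

"nvrqk"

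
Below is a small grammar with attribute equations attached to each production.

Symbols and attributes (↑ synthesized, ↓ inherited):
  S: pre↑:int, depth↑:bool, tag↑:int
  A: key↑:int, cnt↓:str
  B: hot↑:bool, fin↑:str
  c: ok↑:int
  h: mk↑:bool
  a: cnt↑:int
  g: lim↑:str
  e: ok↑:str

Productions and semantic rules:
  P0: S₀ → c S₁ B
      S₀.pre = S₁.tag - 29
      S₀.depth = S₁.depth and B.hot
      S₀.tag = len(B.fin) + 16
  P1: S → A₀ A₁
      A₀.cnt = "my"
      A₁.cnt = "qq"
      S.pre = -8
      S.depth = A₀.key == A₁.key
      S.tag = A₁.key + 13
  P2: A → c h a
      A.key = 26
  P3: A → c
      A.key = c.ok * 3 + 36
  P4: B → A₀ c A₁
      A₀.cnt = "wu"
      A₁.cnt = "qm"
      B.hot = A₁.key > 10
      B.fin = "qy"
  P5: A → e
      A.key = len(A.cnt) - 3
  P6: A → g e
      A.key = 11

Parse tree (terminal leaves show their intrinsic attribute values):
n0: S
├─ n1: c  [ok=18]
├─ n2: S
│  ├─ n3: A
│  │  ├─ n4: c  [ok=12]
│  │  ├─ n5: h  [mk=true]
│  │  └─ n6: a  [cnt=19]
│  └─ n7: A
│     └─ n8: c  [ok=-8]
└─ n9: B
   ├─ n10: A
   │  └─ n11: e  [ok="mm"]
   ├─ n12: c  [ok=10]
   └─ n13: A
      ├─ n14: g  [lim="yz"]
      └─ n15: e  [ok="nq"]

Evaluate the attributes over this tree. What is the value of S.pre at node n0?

1. n1.ok = 18  [terminal]
2. n3.cnt = "my"  ["my"]
3. n4.ok = 12  [terminal]
4. n5.mk = true  [terminal]
5. n6.cnt = 19  [terminal]
6. n3.key = 26  [26]
7. n7.cnt = "qq"  ["qq"]
8. n8.ok = -8  [terminal]
9. n7.key = 12  [c.ok * 3 + 36]
10. n2.pre = -8  [-8]
11. n2.depth = false  [A₀.key == A₁.key]
12. n2.tag = 25  [A₁.key + 13]
13. n10.cnt = "wu"  ["wu"]
14. n11.ok = "mm"  [terminal]
15. n10.key = -1  [len(A.cnt) - 3]
16. n12.ok = 10  [terminal]
17. n13.cnt = "qm"  ["qm"]
18. n14.lim = "yz"  [terminal]
19. n15.ok = "nq"  [terminal]
20. n13.key = 11  [11]
21. n9.hot = true  [A₁.key > 10]
22. n9.fin = "qy"  ["qy"]
23. n0.pre = -4  [S₁.tag - 29]
24. n0.depth = false  [S₁.depth and B.hot]
25. n0.tag = 18  [len(B.fin) + 16]

-4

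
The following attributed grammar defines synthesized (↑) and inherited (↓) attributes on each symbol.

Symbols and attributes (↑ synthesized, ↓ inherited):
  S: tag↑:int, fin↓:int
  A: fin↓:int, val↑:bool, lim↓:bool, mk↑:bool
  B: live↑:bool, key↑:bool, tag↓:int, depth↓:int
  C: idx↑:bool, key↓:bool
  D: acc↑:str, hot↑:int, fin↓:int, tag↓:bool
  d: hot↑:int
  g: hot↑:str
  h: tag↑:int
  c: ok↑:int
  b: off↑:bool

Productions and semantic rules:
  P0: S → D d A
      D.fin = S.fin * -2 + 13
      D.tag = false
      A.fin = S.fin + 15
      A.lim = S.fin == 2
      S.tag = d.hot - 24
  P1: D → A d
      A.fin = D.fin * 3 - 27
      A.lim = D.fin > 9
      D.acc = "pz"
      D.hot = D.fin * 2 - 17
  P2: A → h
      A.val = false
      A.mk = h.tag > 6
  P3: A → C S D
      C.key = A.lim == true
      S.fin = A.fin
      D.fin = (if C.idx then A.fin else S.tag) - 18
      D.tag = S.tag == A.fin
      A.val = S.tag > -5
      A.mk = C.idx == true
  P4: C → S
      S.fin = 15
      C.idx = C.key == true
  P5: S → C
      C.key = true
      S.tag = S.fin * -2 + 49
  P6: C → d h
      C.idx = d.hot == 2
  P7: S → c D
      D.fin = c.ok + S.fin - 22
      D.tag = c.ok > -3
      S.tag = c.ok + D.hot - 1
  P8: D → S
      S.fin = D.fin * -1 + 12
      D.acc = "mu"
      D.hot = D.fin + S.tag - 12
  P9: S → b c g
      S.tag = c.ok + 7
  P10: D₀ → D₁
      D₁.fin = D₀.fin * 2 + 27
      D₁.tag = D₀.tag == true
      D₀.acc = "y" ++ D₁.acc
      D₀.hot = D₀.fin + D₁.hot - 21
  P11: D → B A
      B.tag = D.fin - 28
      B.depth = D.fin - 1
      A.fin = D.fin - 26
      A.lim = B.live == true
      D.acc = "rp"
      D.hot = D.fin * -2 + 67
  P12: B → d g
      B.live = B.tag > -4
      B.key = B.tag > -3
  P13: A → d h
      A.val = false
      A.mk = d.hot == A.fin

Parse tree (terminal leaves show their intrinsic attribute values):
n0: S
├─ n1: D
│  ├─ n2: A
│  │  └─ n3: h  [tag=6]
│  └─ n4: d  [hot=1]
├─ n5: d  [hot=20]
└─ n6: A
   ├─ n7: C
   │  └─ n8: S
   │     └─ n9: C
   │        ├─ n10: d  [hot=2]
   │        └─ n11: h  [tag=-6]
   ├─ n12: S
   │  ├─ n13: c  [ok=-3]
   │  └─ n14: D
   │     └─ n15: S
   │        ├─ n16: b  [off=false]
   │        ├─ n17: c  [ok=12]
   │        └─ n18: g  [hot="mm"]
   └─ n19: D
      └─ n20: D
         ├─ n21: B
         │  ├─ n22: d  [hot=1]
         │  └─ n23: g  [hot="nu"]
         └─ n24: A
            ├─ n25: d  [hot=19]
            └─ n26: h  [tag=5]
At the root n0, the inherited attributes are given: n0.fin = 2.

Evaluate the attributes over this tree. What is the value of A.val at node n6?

1. n0.fin = 2  [given at root]
2. n1.fin = 9  [S.fin * -2 + 13]
3. n1.tag = false  [false]
4. n2.fin = 0  [D.fin * 3 - 27]
5. n2.lim = false  [D.fin > 9]
6. n3.tag = 6  [terminal]
7. n2.val = false  [false]
8. n2.mk = false  [h.tag > 6]
9. n4.hot = 1  [terminal]
10. n1.acc = "pz"  ["pz"]
11. n1.hot = 1  [D.fin * 2 - 17]
12. n5.hot = 20  [terminal]
13. n6.fin = 17  [S.fin + 15]
14. n6.lim = true  [S.fin == 2]
15. n7.key = true  [A.lim == true]
16. n8.fin = 15  [15]
17. n9.key = true  [true]
18. n10.hot = 2  [terminal]
19. n11.tag = -6  [terminal]
20. n9.idx = true  [d.hot == 2]
21. n8.tag = 19  [S.fin * -2 + 49]
22. n7.idx = true  [C.key == true]
23. n12.fin = 17  [A.fin]
24. n13.ok = -3  [terminal]
25. n14.fin = -8  [c.ok + S.fin - 22]
26. n14.tag = false  [c.ok > -3]
27. n15.fin = 20  [D.fin * -1 + 12]
28. n16.off = false  [terminal]
29. n17.ok = 12  [terminal]
30. n18.hot = "mm"  [terminal]
31. n15.tag = 19  [c.ok + 7]
32. n14.acc = "mu"  ["mu"]
33. n14.hot = -1  [D.fin + S.tag - 12]
34. n12.tag = -5  [c.ok + D.hot - 1]
35. n19.fin = -1  [(if C.idx then A.fin else S.tag) - 18]
36. n19.tag = false  [S.tag == A.fin]
37. n20.fin = 25  [D₀.fin * 2 + 27]
38. n20.tag = false  [D₀.tag == true]
39. n21.tag = -3  [D.fin - 28]
40. n21.depth = 24  [D.fin - 1]
41. n22.hot = 1  [terminal]
42. n23.hot = "nu"  [terminal]
43. n21.live = true  [B.tag > -4]
44. n21.key = false  [B.tag > -3]
45. n24.fin = -1  [D.fin - 26]
46. n24.lim = true  [B.live == true]
47. n25.hot = 19  [terminal]
48. n26.tag = 5  [terminal]
49. n24.val = false  [false]
50. n24.mk = false  [d.hot == A.fin]
51. n20.acc = "rp"  ["rp"]
52. n20.hot = 17  [D.fin * -2 + 67]
53. n19.acc = "yrp"  ["y" ++ D₁.acc]
54. n19.hot = -5  [D₀.fin + D₁.hot - 21]
55. n6.val = false  [S.tag > -5]
56. n6.mk = true  [C.idx == true]
57. n0.tag = -4  [d.hot - 24]

false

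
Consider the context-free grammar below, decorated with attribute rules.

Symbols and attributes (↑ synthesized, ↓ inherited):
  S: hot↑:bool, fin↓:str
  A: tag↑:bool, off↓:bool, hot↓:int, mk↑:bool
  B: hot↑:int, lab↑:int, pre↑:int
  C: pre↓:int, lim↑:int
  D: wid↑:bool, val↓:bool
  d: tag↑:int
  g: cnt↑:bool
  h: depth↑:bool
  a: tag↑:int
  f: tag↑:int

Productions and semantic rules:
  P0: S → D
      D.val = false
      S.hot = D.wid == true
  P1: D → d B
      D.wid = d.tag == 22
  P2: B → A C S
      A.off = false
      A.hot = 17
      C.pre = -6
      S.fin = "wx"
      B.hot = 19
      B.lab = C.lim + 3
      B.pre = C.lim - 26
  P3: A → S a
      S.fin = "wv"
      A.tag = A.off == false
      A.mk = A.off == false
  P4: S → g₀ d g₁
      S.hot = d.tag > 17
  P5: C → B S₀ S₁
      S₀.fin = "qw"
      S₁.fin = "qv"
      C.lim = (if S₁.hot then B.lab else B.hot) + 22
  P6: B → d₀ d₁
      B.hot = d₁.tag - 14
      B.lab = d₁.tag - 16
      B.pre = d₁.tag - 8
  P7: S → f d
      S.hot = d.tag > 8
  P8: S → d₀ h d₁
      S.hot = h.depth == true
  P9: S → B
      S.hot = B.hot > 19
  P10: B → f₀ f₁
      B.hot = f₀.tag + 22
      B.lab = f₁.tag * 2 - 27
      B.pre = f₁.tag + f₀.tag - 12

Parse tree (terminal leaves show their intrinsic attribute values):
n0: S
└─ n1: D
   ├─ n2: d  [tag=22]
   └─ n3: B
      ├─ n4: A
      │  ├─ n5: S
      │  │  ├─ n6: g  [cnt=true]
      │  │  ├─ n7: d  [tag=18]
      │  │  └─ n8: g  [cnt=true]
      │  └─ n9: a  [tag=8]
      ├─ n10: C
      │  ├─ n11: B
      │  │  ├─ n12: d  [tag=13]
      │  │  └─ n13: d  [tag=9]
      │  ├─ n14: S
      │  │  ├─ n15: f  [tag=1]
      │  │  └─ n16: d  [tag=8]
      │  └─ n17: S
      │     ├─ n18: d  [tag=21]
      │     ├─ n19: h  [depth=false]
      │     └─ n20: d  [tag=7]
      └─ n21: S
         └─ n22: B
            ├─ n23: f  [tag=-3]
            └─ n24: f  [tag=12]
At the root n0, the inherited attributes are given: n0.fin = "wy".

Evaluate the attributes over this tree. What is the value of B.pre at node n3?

1. n0.fin = "wy"  [given at root]
2. n1.val = false  [false]
3. n2.tag = 22  [terminal]
4. n4.off = false  [false]
5. n4.hot = 17  [17]
6. n5.fin = "wv"  ["wv"]
7. n6.cnt = true  [terminal]
8. n7.tag = 18  [terminal]
9. n8.cnt = true  [terminal]
10. n5.hot = true  [d.tag > 17]
11. n9.tag = 8  [terminal]
12. n4.tag = true  [A.off == false]
13. n4.mk = true  [A.off == false]
14. n10.pre = -6  [-6]
15. n12.tag = 13  [terminal]
16. n13.tag = 9  [terminal]
17. n11.hot = -5  [d₁.tag - 14]
18. n11.lab = -7  [d₁.tag - 16]
19. n11.pre = 1  [d₁.tag - 8]
20. n14.fin = "qw"  ["qw"]
21. n15.tag = 1  [terminal]
22. n16.tag = 8  [terminal]
23. n14.hot = false  [d.tag > 8]
24. n17.fin = "qv"  ["qv"]
25. n18.tag = 21  [terminal]
26. n19.depth = false  [terminal]
27. n20.tag = 7  [terminal]
28. n17.hot = false  [h.depth == true]
29. n10.lim = 17  [(if S₁.hot then B.lab else B.hot) + 22]
30. n21.fin = "wx"  ["wx"]
31. n23.tag = -3  [terminal]
32. n24.tag = 12  [terminal]
33. n22.hot = 19  [f₀.tag + 22]
34. n22.lab = -3  [f₁.tag * 2 - 27]
35. n22.pre = -3  [f₁.tag + f₀.tag - 12]
36. n21.hot = false  [B.hot > 19]
37. n3.hot = 19  [19]
38. n3.lab = 20  [C.lim + 3]
39. n3.pre = -9  [C.lim - 26]
40. n1.wid = true  [d.tag == 22]
41. n0.hot = true  [D.wid == true]

-9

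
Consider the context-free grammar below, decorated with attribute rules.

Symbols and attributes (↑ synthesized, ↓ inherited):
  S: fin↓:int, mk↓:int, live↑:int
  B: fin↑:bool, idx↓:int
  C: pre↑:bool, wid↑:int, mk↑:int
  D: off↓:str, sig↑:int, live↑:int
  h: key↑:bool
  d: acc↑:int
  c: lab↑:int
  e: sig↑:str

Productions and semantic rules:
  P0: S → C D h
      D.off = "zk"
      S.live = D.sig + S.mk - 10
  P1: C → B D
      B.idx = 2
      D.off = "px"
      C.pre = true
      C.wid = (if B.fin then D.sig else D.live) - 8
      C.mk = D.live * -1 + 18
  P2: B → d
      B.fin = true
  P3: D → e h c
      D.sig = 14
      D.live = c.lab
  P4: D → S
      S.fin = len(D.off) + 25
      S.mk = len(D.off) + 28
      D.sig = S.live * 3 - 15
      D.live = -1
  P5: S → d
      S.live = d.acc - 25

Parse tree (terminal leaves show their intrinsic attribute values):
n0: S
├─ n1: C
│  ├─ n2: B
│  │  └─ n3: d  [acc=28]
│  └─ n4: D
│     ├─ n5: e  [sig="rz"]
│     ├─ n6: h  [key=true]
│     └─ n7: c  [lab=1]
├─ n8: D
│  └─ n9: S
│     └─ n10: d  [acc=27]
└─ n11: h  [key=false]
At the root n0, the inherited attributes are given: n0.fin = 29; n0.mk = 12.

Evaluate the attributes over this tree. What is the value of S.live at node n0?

1. n0.fin = 29  [given at root]
2. n0.mk = 12  [given at root]
3. n2.idx = 2  [2]
4. n3.acc = 28  [terminal]
5. n2.fin = true  [true]
6. n4.off = "px"  ["px"]
7. n5.sig = "rz"  [terminal]
8. n6.key = true  [terminal]
9. n7.lab = 1  [terminal]
10. n4.sig = 14  [14]
11. n4.live = 1  [c.lab]
12. n1.pre = true  [true]
13. n1.wid = 6  [(if B.fin then D.sig else D.live) - 8]
14. n1.mk = 17  [D.live * -1 + 18]
15. n8.off = "zk"  ["zk"]
16. n9.fin = 27  [len(D.off) + 25]
17. n9.mk = 30  [len(D.off) + 28]
18. n10.acc = 27  [terminal]
19. n9.live = 2  [d.acc - 25]
20. n8.sig = -9  [S.live * 3 - 15]
21. n8.live = -1  [-1]
22. n11.key = false  [terminal]
23. n0.live = -7  [D.sig + S.mk - 10]

-7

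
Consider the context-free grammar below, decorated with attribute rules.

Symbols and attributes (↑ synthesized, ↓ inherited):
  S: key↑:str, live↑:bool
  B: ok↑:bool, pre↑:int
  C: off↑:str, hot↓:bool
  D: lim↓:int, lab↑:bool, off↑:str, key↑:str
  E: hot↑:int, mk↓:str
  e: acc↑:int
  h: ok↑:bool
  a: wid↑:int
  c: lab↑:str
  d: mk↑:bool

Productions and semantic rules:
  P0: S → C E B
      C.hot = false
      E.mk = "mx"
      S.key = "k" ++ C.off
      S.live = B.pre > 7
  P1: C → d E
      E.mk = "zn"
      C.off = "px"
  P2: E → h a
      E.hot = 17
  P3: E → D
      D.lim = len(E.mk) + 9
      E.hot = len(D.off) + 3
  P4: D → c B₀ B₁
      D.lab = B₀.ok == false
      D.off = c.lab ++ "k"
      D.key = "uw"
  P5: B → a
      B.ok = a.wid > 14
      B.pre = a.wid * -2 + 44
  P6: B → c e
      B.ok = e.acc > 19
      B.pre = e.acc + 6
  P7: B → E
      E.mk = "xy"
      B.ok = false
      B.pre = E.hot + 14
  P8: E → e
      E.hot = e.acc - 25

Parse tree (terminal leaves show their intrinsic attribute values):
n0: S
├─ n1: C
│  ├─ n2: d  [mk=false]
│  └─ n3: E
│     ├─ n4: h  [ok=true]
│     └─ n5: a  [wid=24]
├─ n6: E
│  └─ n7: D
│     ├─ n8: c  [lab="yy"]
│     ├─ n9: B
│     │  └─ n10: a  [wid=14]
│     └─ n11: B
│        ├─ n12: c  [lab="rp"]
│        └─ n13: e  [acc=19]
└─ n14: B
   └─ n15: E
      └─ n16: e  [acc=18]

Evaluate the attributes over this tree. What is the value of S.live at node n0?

false

1. n1.hot = false  [false]
2. n2.mk = false  [terminal]
3. n3.mk = "zn"  ["zn"]
4. n4.ok = true  [terminal]
5. n5.wid = 24  [terminal]
6. n3.hot = 17  [17]
7. n1.off = "px"  ["px"]
8. n6.mk = "mx"  ["mx"]
9. n7.lim = 11  [len(E.mk) + 9]
10. n8.lab = "yy"  [terminal]
11. n10.wid = 14  [terminal]
12. n9.ok = false  [a.wid > 14]
13. n9.pre = 16  [a.wid * -2 + 44]
14. n12.lab = "rp"  [terminal]
15. n13.acc = 19  [terminal]
16. n11.ok = false  [e.acc > 19]
17. n11.pre = 25  [e.acc + 6]
18. n7.lab = true  [B₀.ok == false]
19. n7.off = "yyk"  [c.lab ++ "k"]
20. n7.key = "uw"  ["uw"]
21. n6.hot = 6  [len(D.off) + 3]
22. n15.mk = "xy"  ["xy"]
23. n16.acc = 18  [terminal]
24. n15.hot = -7  [e.acc - 25]
25. n14.ok = false  [false]
26. n14.pre = 7  [E.hot + 14]
27. n0.key = "kpx"  ["k" ++ C.off]
28. n0.live = false  [B.pre > 7]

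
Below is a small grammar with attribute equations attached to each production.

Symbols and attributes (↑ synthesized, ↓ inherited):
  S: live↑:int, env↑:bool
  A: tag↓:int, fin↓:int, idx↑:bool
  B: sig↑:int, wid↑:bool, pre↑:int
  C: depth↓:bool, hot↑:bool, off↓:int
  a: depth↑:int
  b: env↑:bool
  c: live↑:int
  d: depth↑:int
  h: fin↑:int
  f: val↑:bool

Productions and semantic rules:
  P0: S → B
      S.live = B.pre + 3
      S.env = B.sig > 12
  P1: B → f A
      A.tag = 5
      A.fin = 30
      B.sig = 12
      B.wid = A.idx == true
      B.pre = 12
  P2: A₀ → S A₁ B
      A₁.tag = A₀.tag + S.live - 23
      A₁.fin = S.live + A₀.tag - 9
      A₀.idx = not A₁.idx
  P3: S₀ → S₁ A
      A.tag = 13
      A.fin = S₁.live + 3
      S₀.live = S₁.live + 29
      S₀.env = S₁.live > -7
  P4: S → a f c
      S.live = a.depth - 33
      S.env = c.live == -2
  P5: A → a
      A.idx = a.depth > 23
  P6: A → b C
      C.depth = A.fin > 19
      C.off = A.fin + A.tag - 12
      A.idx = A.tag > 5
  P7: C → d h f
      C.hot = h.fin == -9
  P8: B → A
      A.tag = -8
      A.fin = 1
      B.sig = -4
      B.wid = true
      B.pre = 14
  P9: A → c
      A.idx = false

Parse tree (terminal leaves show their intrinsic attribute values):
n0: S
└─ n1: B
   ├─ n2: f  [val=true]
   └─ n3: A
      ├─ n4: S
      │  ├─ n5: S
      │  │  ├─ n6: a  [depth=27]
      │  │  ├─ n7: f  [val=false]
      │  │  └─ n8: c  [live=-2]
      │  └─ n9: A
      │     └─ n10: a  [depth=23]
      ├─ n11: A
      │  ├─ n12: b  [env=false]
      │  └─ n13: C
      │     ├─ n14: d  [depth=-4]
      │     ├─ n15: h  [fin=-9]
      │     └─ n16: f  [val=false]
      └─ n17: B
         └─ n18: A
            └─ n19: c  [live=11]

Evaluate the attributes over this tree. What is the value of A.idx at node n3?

1. n2.val = true  [terminal]
2. n3.tag = 5  [5]
3. n3.fin = 30  [30]
4. n6.depth = 27  [terminal]
5. n7.val = false  [terminal]
6. n8.live = -2  [terminal]
7. n5.live = -6  [a.depth - 33]
8. n5.env = true  [c.live == -2]
9. n9.tag = 13  [13]
10. n9.fin = -3  [S₁.live + 3]
11. n10.depth = 23  [terminal]
12. n9.idx = false  [a.depth > 23]
13. n4.live = 23  [S₁.live + 29]
14. n4.env = true  [S₁.live > -7]
15. n11.tag = 5  [A₀.tag + S.live - 23]
16. n11.fin = 19  [S.live + A₀.tag - 9]
17. n12.env = false  [terminal]
18. n13.depth = false  [A.fin > 19]
19. n13.off = 12  [A.fin + A.tag - 12]
20. n14.depth = -4  [terminal]
21. n15.fin = -9  [terminal]
22. n16.val = false  [terminal]
23. n13.hot = true  [h.fin == -9]
24. n11.idx = false  [A.tag > 5]
25. n18.tag = -8  [-8]
26. n18.fin = 1  [1]
27. n19.live = 11  [terminal]
28. n18.idx = false  [false]
29. n17.sig = -4  [-4]
30. n17.wid = true  [true]
31. n17.pre = 14  [14]
32. n3.idx = true  [not A₁.idx]
33. n1.sig = 12  [12]
34. n1.wid = true  [A.idx == true]
35. n1.pre = 12  [12]
36. n0.live = 15  [B.pre + 3]
37. n0.env = false  [B.sig > 12]

true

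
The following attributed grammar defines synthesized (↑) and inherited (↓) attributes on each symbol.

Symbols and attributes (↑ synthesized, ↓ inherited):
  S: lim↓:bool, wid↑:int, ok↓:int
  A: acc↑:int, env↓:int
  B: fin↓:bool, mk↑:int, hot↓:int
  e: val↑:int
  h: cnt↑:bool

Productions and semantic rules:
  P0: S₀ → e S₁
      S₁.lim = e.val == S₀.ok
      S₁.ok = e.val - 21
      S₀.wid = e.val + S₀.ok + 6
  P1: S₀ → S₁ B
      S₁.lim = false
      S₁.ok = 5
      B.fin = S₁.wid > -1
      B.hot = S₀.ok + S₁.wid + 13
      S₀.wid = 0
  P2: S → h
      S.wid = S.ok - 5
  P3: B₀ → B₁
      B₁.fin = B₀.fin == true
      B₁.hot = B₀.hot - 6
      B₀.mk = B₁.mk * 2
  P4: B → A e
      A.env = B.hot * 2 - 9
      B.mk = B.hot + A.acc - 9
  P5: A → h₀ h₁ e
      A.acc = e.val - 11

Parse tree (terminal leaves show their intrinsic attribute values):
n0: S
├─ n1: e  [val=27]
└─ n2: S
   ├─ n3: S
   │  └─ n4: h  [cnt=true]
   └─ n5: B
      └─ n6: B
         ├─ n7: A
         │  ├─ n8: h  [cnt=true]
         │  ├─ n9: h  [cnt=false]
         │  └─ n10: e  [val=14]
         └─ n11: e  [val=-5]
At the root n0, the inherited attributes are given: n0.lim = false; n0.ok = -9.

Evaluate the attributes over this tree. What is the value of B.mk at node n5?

14

1. n0.lim = false  [given at root]
2. n0.ok = -9  [given at root]
3. n1.val = 27  [terminal]
4. n2.lim = false  [e.val == S₀.ok]
5. n2.ok = 6  [e.val - 21]
6. n3.lim = false  [false]
7. n3.ok = 5  [5]
8. n4.cnt = true  [terminal]
9. n3.wid = 0  [S.ok - 5]
10. n5.fin = true  [S₁.wid > -1]
11. n5.hot = 19  [S₀.ok + S₁.wid + 13]
12. n6.fin = true  [B₀.fin == true]
13. n6.hot = 13  [B₀.hot - 6]
14. n7.env = 17  [B.hot * 2 - 9]
15. n8.cnt = true  [terminal]
16. n9.cnt = false  [terminal]
17. n10.val = 14  [terminal]
18. n7.acc = 3  [e.val - 11]
19. n11.val = -5  [terminal]
20. n6.mk = 7  [B.hot + A.acc - 9]
21. n5.mk = 14  [B₁.mk * 2]
22. n2.wid = 0  [0]
23. n0.wid = 24  [e.val + S₀.ok + 6]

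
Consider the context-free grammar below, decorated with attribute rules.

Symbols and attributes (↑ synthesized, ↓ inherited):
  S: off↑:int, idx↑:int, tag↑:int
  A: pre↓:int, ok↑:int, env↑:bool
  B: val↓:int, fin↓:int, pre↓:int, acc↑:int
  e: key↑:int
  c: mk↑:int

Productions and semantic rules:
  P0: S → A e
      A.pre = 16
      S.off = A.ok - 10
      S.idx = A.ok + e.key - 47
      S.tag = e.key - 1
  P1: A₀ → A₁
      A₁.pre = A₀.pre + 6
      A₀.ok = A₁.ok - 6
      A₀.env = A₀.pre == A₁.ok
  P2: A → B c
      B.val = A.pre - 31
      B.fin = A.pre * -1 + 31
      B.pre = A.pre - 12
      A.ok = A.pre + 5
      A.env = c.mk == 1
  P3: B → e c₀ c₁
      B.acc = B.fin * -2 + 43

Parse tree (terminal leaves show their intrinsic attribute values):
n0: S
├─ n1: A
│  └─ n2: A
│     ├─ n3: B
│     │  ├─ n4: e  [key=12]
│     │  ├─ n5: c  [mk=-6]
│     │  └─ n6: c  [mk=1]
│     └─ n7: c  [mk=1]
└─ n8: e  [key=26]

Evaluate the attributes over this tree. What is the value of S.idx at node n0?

0

1. n1.pre = 16  [16]
2. n2.pre = 22  [A₀.pre + 6]
3. n3.val = -9  [A.pre - 31]
4. n3.fin = 9  [A.pre * -1 + 31]
5. n3.pre = 10  [A.pre - 12]
6. n4.key = 12  [terminal]
7. n5.mk = -6  [terminal]
8. n6.mk = 1  [terminal]
9. n3.acc = 25  [B.fin * -2 + 43]
10. n7.mk = 1  [terminal]
11. n2.ok = 27  [A.pre + 5]
12. n2.env = true  [c.mk == 1]
13. n1.ok = 21  [A₁.ok - 6]
14. n1.env = false  [A₀.pre == A₁.ok]
15. n8.key = 26  [terminal]
16. n0.off = 11  [A.ok - 10]
17. n0.idx = 0  [A.ok + e.key - 47]
18. n0.tag = 25  [e.key - 1]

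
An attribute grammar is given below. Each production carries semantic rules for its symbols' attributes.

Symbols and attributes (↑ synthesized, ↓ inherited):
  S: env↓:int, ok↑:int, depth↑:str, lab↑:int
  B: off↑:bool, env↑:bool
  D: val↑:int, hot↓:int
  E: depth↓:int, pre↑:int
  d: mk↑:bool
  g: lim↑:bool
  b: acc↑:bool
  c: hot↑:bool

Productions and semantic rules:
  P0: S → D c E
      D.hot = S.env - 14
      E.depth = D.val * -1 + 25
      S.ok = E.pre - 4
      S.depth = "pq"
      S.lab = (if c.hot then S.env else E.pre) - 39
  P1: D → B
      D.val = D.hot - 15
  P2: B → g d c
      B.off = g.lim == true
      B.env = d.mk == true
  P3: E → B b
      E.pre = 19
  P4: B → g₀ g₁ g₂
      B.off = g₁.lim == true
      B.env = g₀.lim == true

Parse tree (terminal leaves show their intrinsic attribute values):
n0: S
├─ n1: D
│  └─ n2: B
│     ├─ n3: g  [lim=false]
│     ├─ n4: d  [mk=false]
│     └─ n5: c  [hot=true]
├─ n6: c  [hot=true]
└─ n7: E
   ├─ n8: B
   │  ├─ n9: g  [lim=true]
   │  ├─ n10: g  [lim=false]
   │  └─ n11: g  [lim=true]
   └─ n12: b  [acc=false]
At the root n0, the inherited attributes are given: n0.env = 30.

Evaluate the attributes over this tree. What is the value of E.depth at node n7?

1. n0.env = 30  [given at root]
2. n1.hot = 16  [S.env - 14]
3. n3.lim = false  [terminal]
4. n4.mk = false  [terminal]
5. n5.hot = true  [terminal]
6. n2.off = false  [g.lim == true]
7. n2.env = false  [d.mk == true]
8. n1.val = 1  [D.hot - 15]
9. n6.hot = true  [terminal]
10. n7.depth = 24  [D.val * -1 + 25]
11. n9.lim = true  [terminal]
12. n10.lim = false  [terminal]
13. n11.lim = true  [terminal]
14. n8.off = false  [g₁.lim == true]
15. n8.env = true  [g₀.lim == true]
16. n12.acc = false  [terminal]
17. n7.pre = 19  [19]
18. n0.ok = 15  [E.pre - 4]
19. n0.depth = "pq"  ["pq"]
20. n0.lab = -9  [(if c.hot then S.env else E.pre) - 39]

24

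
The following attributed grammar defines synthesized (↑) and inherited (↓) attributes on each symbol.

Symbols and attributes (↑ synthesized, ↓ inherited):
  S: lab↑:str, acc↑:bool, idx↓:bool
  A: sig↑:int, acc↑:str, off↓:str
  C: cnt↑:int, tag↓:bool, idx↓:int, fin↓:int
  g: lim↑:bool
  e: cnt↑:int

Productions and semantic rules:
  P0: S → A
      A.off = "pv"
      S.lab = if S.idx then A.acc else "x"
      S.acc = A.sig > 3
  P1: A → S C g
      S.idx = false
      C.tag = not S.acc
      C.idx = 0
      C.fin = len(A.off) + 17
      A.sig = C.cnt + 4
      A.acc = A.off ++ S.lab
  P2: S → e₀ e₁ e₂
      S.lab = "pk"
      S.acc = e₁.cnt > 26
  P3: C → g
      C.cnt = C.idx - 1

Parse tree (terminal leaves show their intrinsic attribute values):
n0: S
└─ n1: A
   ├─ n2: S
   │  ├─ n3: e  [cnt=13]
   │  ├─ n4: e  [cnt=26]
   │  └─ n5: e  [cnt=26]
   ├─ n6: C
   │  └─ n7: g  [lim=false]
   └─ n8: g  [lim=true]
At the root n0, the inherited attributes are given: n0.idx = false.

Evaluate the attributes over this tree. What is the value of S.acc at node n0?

1. n0.idx = false  [given at root]
2. n1.off = "pv"  ["pv"]
3. n2.idx = false  [false]
4. n3.cnt = 13  [terminal]
5. n4.cnt = 26  [terminal]
6. n5.cnt = 26  [terminal]
7. n2.lab = "pk"  ["pk"]
8. n2.acc = false  [e₁.cnt > 26]
9. n6.tag = true  [not S.acc]
10. n6.idx = 0  [0]
11. n6.fin = 19  [len(A.off) + 17]
12. n7.lim = false  [terminal]
13. n6.cnt = -1  [C.idx - 1]
14. n8.lim = true  [terminal]
15. n1.sig = 3  [C.cnt + 4]
16. n1.acc = "pvpk"  [A.off ++ S.lab]
17. n0.lab = "x"  [if S.idx then A.acc else "x"]
18. n0.acc = false  [A.sig > 3]

false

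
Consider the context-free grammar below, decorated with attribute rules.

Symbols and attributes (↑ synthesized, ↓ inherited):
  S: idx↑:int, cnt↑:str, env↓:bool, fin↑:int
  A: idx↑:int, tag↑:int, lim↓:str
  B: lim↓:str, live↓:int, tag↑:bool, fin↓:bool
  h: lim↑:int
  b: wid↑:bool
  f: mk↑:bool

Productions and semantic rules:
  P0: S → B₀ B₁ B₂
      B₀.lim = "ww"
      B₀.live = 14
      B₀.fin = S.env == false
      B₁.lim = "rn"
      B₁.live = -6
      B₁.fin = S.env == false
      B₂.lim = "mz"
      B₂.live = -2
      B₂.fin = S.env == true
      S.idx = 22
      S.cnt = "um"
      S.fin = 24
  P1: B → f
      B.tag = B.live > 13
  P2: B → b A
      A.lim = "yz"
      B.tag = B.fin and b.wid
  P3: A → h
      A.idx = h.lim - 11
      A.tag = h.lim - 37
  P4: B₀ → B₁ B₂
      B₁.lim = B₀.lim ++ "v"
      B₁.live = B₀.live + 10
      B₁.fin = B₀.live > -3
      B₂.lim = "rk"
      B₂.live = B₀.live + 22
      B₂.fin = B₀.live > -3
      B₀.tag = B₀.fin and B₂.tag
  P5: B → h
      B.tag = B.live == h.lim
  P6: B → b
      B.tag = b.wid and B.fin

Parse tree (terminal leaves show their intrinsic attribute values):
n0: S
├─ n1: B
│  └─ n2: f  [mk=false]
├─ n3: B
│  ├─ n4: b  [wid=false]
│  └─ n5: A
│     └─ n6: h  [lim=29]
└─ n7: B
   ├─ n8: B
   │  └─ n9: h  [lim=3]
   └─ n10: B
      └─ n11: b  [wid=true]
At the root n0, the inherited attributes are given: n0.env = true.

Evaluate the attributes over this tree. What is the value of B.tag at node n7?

1. n0.env = true  [given at root]
2. n1.lim = "ww"  ["ww"]
3. n1.live = 14  [14]
4. n1.fin = false  [S.env == false]
5. n2.mk = false  [terminal]
6. n1.tag = true  [B.live > 13]
7. n3.lim = "rn"  ["rn"]
8. n3.live = -6  [-6]
9. n3.fin = false  [S.env == false]
10. n4.wid = false  [terminal]
11. n5.lim = "yz"  ["yz"]
12. n6.lim = 29  [terminal]
13. n5.idx = 18  [h.lim - 11]
14. n5.tag = -8  [h.lim - 37]
15. n3.tag = false  [B.fin and b.wid]
16. n7.lim = "mz"  ["mz"]
17. n7.live = -2  [-2]
18. n7.fin = true  [S.env == true]
19. n8.lim = "mzv"  [B₀.lim ++ "v"]
20. n8.live = 8  [B₀.live + 10]
21. n8.fin = true  [B₀.live > -3]
22. n9.lim = 3  [terminal]
23. n8.tag = false  [B.live == h.lim]
24. n10.lim = "rk"  ["rk"]
25. n10.live = 20  [B₀.live + 22]
26. n10.fin = true  [B₀.live > -3]
27. n11.wid = true  [terminal]
28. n10.tag = true  [b.wid and B.fin]
29. n7.tag = true  [B₀.fin and B₂.tag]
30. n0.idx = 22  [22]
31. n0.cnt = "um"  ["um"]
32. n0.fin = 24  [24]

true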